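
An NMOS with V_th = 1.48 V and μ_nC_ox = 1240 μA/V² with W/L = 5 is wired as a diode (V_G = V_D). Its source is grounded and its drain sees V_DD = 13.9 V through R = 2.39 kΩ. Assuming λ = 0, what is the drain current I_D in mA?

With gate tied to drain, V_GS = V_DS ≥ V_GS − V_th, so the device is in saturation.
k_n = μ_nC_ox · (W/L) = 6.2 mA/V².
KCL at the drain: ½ k_n (V_GS − V_th)² = (V_DD − V_GS)/R.
Let x = V_GS − 1.48. Then 7.41 x² + x − 12.42 = 0, giving x = 1.23 V (positive root), so V_GS = 2.71 V.
I_D = (V_DD − V_GS)/R = (13.9 − 2.71) / 2.39 = 4.68 mA.

I_D = 4.68 mA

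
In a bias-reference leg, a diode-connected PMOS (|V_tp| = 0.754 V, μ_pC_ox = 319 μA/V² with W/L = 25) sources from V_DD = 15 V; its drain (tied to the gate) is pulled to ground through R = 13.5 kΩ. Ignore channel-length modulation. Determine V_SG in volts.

With gate tied to drain, V_SG = V_SD ≥ V_SG − |V_tp|, so the device is in saturation.
k_p = μ_pC_ox · (W/L) = 7.975 mA/V².
KCL at the drain: ½ k_p (V_SG − |V_tp|)² = (V_DD − V_SG)/R.
Let x = V_SG − 0.754. Then 53.8 x² + x − 14.25 = 0, giving x = 0.505 V (positive root), so V_SG = 1.26 V.
I_D = (V_DD − V_SG)/R = (15 − 1.26) / 13.5 = 1.02 mA.

V_SG = 1.26 V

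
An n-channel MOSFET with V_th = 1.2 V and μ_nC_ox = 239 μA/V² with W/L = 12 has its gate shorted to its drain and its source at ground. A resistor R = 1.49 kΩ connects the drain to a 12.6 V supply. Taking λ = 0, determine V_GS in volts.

V_GS = 3.29 V

With gate tied to drain, V_GS = V_DS ≥ V_GS − V_th, so the device is in saturation.
k_n = μ_nC_ox · (W/L) = 2.868 mA/V².
KCL at the drain: ½ k_n (V_GS − V_th)² = (V_DD − V_GS)/R.
Let x = V_GS − 1.2. Then 2.14 x² + x − 11.4 = 0, giving x = 2.09 V (positive root), so V_GS = 3.29 V.
I_D = (V_DD − V_GS)/R = (12.6 − 3.29) / 1.49 = 6.25 mA.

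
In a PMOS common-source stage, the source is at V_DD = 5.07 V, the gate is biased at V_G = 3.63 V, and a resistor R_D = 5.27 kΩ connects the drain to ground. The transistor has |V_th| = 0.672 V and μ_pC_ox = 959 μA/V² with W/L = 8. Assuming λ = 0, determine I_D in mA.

V_SG = V_DD − V_G = 5.07 − 3.63 = 1.44 V, so V_ov = 1.44 − 0.672 = 0.768 V.
k_p = μ_pC_ox · (W/L) = 7.672 mA/V².
Assume saturation: I_D = ½ k_p V_ov² = 0.5 × 7.672 × 0.768² = 2.26 mA, giving V_SD = V_DD − I_D R_D = 5.07 − 2.26 × 5.27 = -6.85 V.
But -6.85 V < V_ov = 0.768 V, so the device is actually in triode.
In triode I_D = k_p[V_ov V_SD − ½ V_SD²] and I_D = (V_DD − V_SD)/R_D. Equating: 20.2 V_SD² − 32.05 V_SD + 5.07 = 0, giving V_SD = 0.178 V (the root below V_ov).
I_D = (5.07 − 0.178) / 5.27 = 0.928 mA.

I_D = 0.928 mA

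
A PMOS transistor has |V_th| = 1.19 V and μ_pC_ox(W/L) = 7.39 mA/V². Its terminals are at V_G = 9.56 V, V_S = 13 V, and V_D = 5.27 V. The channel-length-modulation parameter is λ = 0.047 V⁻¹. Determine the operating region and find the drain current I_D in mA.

V_SG = V_S − V_G = 13 − 9.56 = 3.44 V; V_SD = V_S − V_D = 13 − 5.27 = 7.73 V.
V_ov = V_SG − |V_th| = 3.44 − 1.19 = 2.25 V.
Since V_SD = 7.73 V ≥ V_ov = 2.25 V, the device is in saturation.
I_D = ½ k_p V_ov² (1 + λ V_SD) = 0.5 × 7.39 × 2.25² × (1 + 0.047 × 7.73) = 25.5 mA.

Saturation; I_D = 25.5 mA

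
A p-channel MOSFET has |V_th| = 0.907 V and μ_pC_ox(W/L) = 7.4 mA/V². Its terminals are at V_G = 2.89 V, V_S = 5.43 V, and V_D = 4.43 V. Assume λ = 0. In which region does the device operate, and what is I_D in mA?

V_SG = V_S − V_G = 5.43 − 2.89 = 2.54 V; V_SD = V_S − V_D = 5.43 − 4.43 = 1 V.
V_ov = V_SG − |V_th| = 2.54 − 0.907 = 1.63 V.
Since V_SD = 1 V < V_ov = 1.63 V, the device is in the triode region.
I_D = k_p [V_ov · V_SD − ½ V_SD²] = 7.4 × [1.63 × 1 − 0.5 × 1²] = 8.38 mA.

Triode; I_D = 8.38 mA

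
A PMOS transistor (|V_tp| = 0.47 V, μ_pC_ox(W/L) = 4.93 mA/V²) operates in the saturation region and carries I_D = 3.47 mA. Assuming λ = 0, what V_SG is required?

In saturation I_D = ½ k_p (V_SG − |V_tp|)², so V_SG − |V_tp| = √(2 I_D / k_p) = √(2 × 3.47 / 4.93) = 1.19 V.
V_SG = 0.47 + 1.19 = 1.66 V.

V_SG = 1.66 V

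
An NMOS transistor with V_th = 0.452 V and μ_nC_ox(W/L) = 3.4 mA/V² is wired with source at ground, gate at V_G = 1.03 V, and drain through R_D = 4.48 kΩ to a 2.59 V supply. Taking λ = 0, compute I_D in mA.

V_GS = V_G = 1.03 V, so V_ov = 1.03 − 0.452 = 0.578 V.
Assume saturation: I_D = ½ k_n V_ov² = 0.5 × 3.4 × 0.578² = 0.568 mA, giving V_DS = V_DD − I_D R_D = 2.59 − 0.568 × 4.48 = 0.0456 V.
But 0.0456 V < V_ov = 0.578 V, so the device is actually in triode.
In triode I_D = k_n[V_ov V_DS − ½ V_DS²] and I_D = (V_DD − V_DS)/R_D. Equating: 7.62 V_DS² − 9.804 V_DS + 2.59 = 0, giving V_DS = 0.371 V (the root below V_ov).
I_D = (2.59 − 0.371) / 4.48 = 0.495 mA.

I_D = 0.495 mA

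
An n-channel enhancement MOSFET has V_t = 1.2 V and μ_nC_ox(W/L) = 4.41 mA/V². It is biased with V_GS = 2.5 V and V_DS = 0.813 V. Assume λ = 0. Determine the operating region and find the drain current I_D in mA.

V_ov = V_GS − V_t = 2.5 − 1.2 = 1.3 V.
Since V_DS = 0.813 V < V_ov = 1.3 V, the device is in the triode region.
I_D = k_n [V_ov · V_DS − ½ V_DS²] = 4.41 × [1.3 × 0.813 − 0.5 × 0.813²] = 3.2 mA.

Triode; I_D = 3.20 mA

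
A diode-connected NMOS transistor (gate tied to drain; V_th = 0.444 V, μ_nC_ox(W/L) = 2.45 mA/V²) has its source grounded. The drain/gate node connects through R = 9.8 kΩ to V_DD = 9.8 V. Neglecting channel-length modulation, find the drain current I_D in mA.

With gate tied to drain, V_GS = V_DS ≥ V_GS − V_th, so the device is in saturation.
KCL at the drain: ½ k_n (V_GS − V_th)² = (V_DD − V_GS)/R.
Let x = V_GS − 0.444. Then 12 x² + x − 9.356 = 0, giving x = 0.842 V (positive root), so V_GS = 1.29 V.
I_D = (V_DD − V_GS)/R = (9.8 − 1.29) / 9.8 = 0.869 mA.

I_D = 0.869 mA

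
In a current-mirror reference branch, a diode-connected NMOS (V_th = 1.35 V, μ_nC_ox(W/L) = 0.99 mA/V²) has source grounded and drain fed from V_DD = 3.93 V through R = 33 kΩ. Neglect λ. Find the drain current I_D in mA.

I_D = 0.0670 mA

With gate tied to drain, V_GS = V_DS ≥ V_GS − V_th, so the device is in saturation.
KCL at the drain: ½ k_n (V_GS − V_th)² = (V_DD − V_GS)/R.
Let x = V_GS − 1.35. Then 16.3 x² + x − 2.58 = 0, giving x = 0.368 V (positive root), so V_GS = 1.72 V.
I_D = (V_DD − V_GS)/R = (3.93 − 1.72) / 33 = 0.067 mA.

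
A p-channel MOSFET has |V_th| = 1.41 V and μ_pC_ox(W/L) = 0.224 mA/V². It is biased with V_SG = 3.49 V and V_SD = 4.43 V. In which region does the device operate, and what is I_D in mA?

Saturation; I_D = 0.485 mA

V_ov = V_SG − |V_th| = 3.49 − 1.41 = 2.08 V.
Since V_SD = 4.43 V ≥ V_ov = 2.08 V, the device is in saturation.
I_D = ½ k_p V_ov² = 0.5 × 0.224 × 2.08² = 0.485 mA.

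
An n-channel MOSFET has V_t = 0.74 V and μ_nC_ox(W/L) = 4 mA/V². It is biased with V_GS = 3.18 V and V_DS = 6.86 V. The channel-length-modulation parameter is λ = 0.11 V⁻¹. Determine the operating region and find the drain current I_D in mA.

V_ov = V_GS − V_t = 3.18 − 0.74 = 2.44 V.
Since V_DS = 6.86 V ≥ V_ov = 2.44 V, the device is in saturation.
I_D = ½ k_n V_ov² (1 + λ V_DS) = 0.5 × 4 × 2.44² × (1 + 0.11 × 6.86) = 20.9 mA.

Saturation; I_D = 20.9 mA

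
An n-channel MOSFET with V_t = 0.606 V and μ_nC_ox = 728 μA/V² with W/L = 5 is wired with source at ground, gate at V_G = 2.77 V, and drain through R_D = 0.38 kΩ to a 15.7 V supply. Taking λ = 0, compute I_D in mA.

V_GS = V_G = 2.77 V, so V_ov = 2.77 − 0.606 = 2.16 V.
k_n = μ_nC_ox · (W/L) = 3.64 mA/V².
Assume saturation: I_D = ½ k_n V_ov² = 0.5 × 3.64 × 2.16² = 8.52 mA, giving V_DS = V_DD − I_D R_D = 15.7 − 8.52 × 0.38 = 12.5 V.
V_DS = 12.5 V ≥ V_ov = 2.16 V, confirming saturation.

I_D = 8.52 mA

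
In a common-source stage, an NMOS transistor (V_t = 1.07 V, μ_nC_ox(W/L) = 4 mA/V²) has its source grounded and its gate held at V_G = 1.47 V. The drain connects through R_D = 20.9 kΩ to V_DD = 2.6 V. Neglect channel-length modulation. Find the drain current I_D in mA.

I_D = 0.120 mA

V_GS = V_G = 1.47 V, so V_ov = 1.47 − 1.07 = 0.4 V.
Assume saturation: I_D = ½ k_n V_ov² = 0.5 × 4 × 0.4² = 0.32 mA, giving V_DS = V_DD − I_D R_D = 2.6 − 0.32 × 20.9 = -4.09 V.
But -4.09 V < V_ov = 0.4 V, so the device is actually in triode.
In triode I_D = k_n[V_ov V_DS − ½ V_DS²] and I_D = (V_DD − V_DS)/R_D. Equating: 41.8 V_DS² − 34.44 V_DS + 2.6 = 0, giving V_DS = 0.0841 V (the root below V_ov).
I_D = (2.6 − 0.0841) / 20.9 = 0.12 mA.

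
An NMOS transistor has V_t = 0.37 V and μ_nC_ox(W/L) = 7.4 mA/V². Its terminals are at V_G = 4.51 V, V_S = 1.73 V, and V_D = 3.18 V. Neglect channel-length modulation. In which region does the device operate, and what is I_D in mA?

V_GS = V_G − V_S = 4.51 − 1.73 = 2.78 V; V_DS = V_D − V_S = 3.18 − 1.73 = 1.45 V.
V_ov = V_GS − V_t = 2.78 − 0.37 = 2.41 V.
Since V_DS = 1.45 V < V_ov = 2.41 V, the device is in the triode region.
I_D = k_n [V_ov · V_DS − ½ V_DS²] = 7.4 × [2.41 × 1.45 − 0.5 × 1.45²] = 18.1 mA.

Triode; I_D = 18.1 mA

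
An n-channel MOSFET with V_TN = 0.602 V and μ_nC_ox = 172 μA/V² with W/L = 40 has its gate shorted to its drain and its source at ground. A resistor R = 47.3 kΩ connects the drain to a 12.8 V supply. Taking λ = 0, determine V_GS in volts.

With gate tied to drain, V_GS = V_DS ≥ V_GS − V_TN, so the device is in saturation.
k_n = μ_nC_ox · (W/L) = 6.88 mA/V².
KCL at the drain: ½ k_n (V_GS − V_TN)² = (V_DD − V_GS)/R.
Let x = V_GS − 0.602. Then 163 x² + x − 12.2 = 0, giving x = 0.271 V (positive root), so V_GS = 0.873 V.
I_D = (V_DD − V_GS)/R = (12.8 − 0.873) / 47.3 = 0.252 mA.

V_GS = 0.873 V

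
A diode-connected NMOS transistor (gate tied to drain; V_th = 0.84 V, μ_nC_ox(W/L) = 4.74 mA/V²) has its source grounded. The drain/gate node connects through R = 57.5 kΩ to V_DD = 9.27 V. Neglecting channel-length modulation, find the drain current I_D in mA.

With gate tied to drain, V_GS = V_DS ≥ V_GS − V_th, so the device is in saturation.
KCL at the drain: ½ k_n (V_GS − V_th)² = (V_DD − V_GS)/R.
Let x = V_GS − 0.84. Then 136 x² + x − 8.43 = 0, giving x = 0.245 V (positive root), so V_GS = 1.09 V.
I_D = (V_DD − V_GS)/R = (9.27 − 1.09) / 57.5 = 0.142 mA.

I_D = 0.142 mA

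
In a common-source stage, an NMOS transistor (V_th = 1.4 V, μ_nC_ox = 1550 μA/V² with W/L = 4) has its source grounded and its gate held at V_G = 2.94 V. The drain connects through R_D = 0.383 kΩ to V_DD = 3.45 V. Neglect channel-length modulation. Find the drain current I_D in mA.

I_D = 6.42 mA

V_GS = V_G = 2.94 V, so V_ov = 2.94 − 1.4 = 1.54 V.
k_n = μ_nC_ox · (W/L) = 6.2 mA/V².
Assume saturation: I_D = ½ k_n V_ov² = 0.5 × 6.2 × 1.54² = 7.35 mA, giving V_DS = V_DD − I_D R_D = 3.45 − 7.35 × 0.383 = 0.634 V.
But 0.634 V < V_ov = 1.54 V, so the device is actually in triode.
In triode I_D = k_n[V_ov V_DS − ½ V_DS²] and I_D = (V_DD − V_DS)/R_D. Equating: 1.19 V_DS² − 4.657 V_DS + 3.45 = 0, giving V_DS = 0.991 V (the root below V_ov).
I_D = (3.45 − 0.991) / 0.383 = 6.42 mA.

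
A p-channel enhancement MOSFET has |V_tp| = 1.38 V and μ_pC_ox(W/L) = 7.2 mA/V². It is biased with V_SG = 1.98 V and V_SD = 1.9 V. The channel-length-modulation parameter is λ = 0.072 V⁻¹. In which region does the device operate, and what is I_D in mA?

V_ov = V_SG − |V_tp| = 1.98 − 1.38 = 0.6 V.
Since V_SD = 1.9 V ≥ V_ov = 0.6 V, the device is in saturation.
I_D = ½ k_p V_ov² (1 + λ V_SD) = 0.5 × 7.2 × 0.6² × (1 + 0.072 × 1.9) = 1.47 mA.

Saturation; I_D = 1.47 mA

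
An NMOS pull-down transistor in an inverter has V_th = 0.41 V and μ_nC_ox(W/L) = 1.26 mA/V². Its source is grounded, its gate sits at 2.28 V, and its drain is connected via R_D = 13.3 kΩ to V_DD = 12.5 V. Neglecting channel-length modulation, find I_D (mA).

I_D = 0.907 mA

V_GS = V_G = 2.28 V, so V_ov = 2.28 − 0.41 = 1.87 V.
Assume saturation: I_D = ½ k_n V_ov² = 0.5 × 1.26 × 1.87² = 2.2 mA, giving V_DS = V_DD − I_D R_D = 12.5 − 2.2 × 13.3 = -16.8 V.
But -16.8 V < V_ov = 1.87 V, so the device is actually in triode.
In triode I_D = k_n[V_ov V_DS − ½ V_DS²] and I_D = (V_DD − V_DS)/R_D. Equating: 8.38 V_DS² − 32.34 V_DS + 12.5 = 0, giving V_DS = 0.436 V (the root below V_ov).
I_D = (12.5 − 0.436) / 13.3 = 0.907 mA.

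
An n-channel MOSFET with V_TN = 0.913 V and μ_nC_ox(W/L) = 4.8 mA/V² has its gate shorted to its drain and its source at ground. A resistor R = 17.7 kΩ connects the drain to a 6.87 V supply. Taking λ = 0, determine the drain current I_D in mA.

With gate tied to drain, V_GS = V_DS ≥ V_GS − V_TN, so the device is in saturation.
KCL at the drain: ½ k_n (V_GS − V_TN)² = (V_DD − V_GS)/R.
Let x = V_GS − 0.913. Then 42.5 x² + x − 5.957 = 0, giving x = 0.363 V (positive root), so V_GS = 1.28 V.
I_D = (V_DD − V_GS)/R = (6.87 − 1.28) / 17.7 = 0.316 mA.

I_D = 0.316 mA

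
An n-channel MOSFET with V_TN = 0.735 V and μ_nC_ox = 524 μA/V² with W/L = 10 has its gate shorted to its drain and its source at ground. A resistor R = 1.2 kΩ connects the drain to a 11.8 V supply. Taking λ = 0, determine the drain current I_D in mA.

With gate tied to drain, V_GS = V_DS ≥ V_GS − V_TN, so the device is in saturation.
k_n = μ_nC_ox · (W/L) = 5.24 mA/V².
KCL at the drain: ½ k_n (V_GS − V_TN)² = (V_DD − V_GS)/R.
Let x = V_GS − 0.735. Then 3.14 x² + x − 11.07 = 0, giving x = 1.72 V (positive root), so V_GS = 2.46 V.
I_D = (V_DD − V_GS)/R = (11.8 − 2.46) / 1.2 = 7.78 mA.

I_D = 7.78 mA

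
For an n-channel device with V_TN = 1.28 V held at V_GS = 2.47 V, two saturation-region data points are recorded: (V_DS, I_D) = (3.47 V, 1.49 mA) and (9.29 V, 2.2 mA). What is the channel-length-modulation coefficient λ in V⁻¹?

λ = 0.114 V⁻¹

With V_GS fixed, I_D ∝ (1 + λ V_DS) in saturation, so I_D2/I_D1 = (1 + λ V_DS2)/(1 + λ V_DS1).
2.2/1.49 = 1.477 = (1 + 9.29 λ)/(1 + 3.47 λ).
Solving: λ (I_D1 V_DS2 − I_D2 V_DS1) = I_D2 − I_D1, so λ = (2.2 − 1.49) / (1.49 × 9.29 − 2.2 × 3.47) = 0.71 / 6.21 = 0.114 V⁻¹.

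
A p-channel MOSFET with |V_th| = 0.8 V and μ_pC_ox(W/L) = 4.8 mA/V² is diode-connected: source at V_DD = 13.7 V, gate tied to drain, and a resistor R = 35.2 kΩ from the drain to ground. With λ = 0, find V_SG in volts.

V_SG = 1.18 V

With gate tied to drain, V_SG = V_SD ≥ V_SG − |V_th|, so the device is in saturation.
KCL at the drain: ½ k_p (V_SG − |V_th|)² = (V_DD − V_SG)/R.
Let x = V_SG − 0.8. Then 84.5 x² + x − 12.9 = 0, giving x = 0.385 V (positive root), so V_SG = 1.18 V.
I_D = (V_DD − V_SG)/R = (13.7 − 1.18) / 35.2 = 0.356 mA.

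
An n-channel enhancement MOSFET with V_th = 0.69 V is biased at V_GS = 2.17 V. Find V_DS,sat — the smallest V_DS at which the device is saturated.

The boundary between triode and saturation is V_DS = V_GS − V_th = V_ov.
V_ov = 2.17 − 0.69 = 1.48 V.

V_DS,sat = 1.48 V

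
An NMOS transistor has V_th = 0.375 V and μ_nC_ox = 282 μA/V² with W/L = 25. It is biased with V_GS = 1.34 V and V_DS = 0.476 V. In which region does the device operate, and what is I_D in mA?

Triode; I_D = 2.44 mA

k_n = μ_nC_ox · (W/L) = 7.05 mA/V².
V_ov = V_GS − V_th = 1.34 − 0.375 = 0.965 V.
Since V_DS = 0.476 V < V_ov = 0.965 V, the device is in the triode region.
I_D = k_n [V_ov · V_DS − ½ V_DS²] = 7.05 × [0.965 × 0.476 − 0.5 × 0.476²] = 2.44 mA.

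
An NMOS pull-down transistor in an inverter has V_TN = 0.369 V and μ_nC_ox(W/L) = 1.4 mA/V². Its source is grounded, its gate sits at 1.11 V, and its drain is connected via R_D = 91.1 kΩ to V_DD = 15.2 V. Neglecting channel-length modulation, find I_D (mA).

I_D = 0.165 mA

V_GS = V_G = 1.11 V, so V_ov = 1.11 − 0.369 = 0.741 V.
Assume saturation: I_D = ½ k_n V_ov² = 0.5 × 1.4 × 0.741² = 0.384 mA, giving V_DS = V_DD − I_D R_D = 15.2 − 0.384 × 91.1 = -19.8 V.
But -19.8 V < V_ov = 0.741 V, so the device is actually in triode.
In triode I_D = k_n[V_ov V_DS − ½ V_DS²] and I_D = (V_DD − V_DS)/R_D. Equating: 63.8 V_DS² − 95.51 V_DS + 15.2 = 0, giving V_DS = 0.181 V (the root below V_ov).
I_D = (15.2 − 0.181) / 91.1 = 0.165 mA.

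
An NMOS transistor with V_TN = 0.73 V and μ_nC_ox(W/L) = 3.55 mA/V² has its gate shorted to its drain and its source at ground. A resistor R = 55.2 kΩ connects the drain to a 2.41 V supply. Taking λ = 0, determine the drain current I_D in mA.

With gate tied to drain, V_GS = V_DS ≥ V_GS − V_TN, so the device is in saturation.
KCL at the drain: ½ k_n (V_GS − V_TN)² = (V_DD − V_GS)/R.
Let x = V_GS − 0.73. Then 98 x² + x − 1.68 = 0, giving x = 0.126 V (positive root), so V_GS = 0.856 V.
I_D = (V_DD − V_GS)/R = (2.41 − 0.856) / 55.2 = 0.0282 mA.

I_D = 0.0282 mA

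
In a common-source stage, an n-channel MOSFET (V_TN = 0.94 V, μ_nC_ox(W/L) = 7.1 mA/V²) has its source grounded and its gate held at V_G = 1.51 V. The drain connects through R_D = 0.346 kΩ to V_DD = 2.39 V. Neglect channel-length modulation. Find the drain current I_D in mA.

I_D = 1.15 mA

V_GS = V_G = 1.51 V, so V_ov = 1.51 − 0.94 = 0.57 V.
Assume saturation: I_D = ½ k_n V_ov² = 0.5 × 7.1 × 0.57² = 1.15 mA, giving V_DS = V_DD − I_D R_D = 2.39 − 1.15 × 0.346 = 1.99 V.
V_DS = 1.99 V ≥ V_ov = 0.57 V, confirming saturation.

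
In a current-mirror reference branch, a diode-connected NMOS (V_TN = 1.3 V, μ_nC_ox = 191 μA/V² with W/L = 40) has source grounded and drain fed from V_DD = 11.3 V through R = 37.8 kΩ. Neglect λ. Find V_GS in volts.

V_GS = 1.56 V

With gate tied to drain, V_GS = V_DS ≥ V_GS − V_TN, so the device is in saturation.
k_n = μ_nC_ox · (W/L) = 7.64 mA/V².
KCL at the drain: ½ k_n (V_GS − V_TN)² = (V_DD − V_GS)/R.
Let x = V_GS − 1.3. Then 144 x² + x − 10 = 0, giving x = 0.26 V (positive root), so V_GS = 1.56 V.
I_D = (V_DD − V_GS)/R = (11.3 − 1.56) / 37.8 = 0.258 mA.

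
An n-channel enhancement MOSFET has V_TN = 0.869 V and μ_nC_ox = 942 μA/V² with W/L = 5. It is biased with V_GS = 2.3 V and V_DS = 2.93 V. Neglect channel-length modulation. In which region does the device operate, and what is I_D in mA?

Saturation; I_D = 4.82 mA

k_n = μ_nC_ox · (W/L) = 4.71 mA/V².
V_ov = V_GS − V_TN = 2.3 − 0.869 = 1.43 V.
Since V_DS = 2.93 V ≥ V_ov = 1.43 V, the device is in saturation.
I_D = ½ k_n V_ov² = 0.5 × 4.71 × 1.43² = 4.82 mA.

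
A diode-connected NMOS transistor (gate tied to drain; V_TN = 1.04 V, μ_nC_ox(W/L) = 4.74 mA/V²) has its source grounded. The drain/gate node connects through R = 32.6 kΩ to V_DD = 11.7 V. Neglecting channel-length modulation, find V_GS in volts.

V_GS = 1.41 V

With gate tied to drain, V_GS = V_DS ≥ V_GS − V_TN, so the device is in saturation.
KCL at the drain: ½ k_n (V_GS − V_TN)² = (V_DD − V_GS)/R.
Let x = V_GS − 1.04. Then 77.3 x² + x − 10.66 = 0, giving x = 0.365 V (positive root), so V_GS = 1.41 V.
I_D = (V_DD − V_GS)/R = (11.7 − 1.41) / 32.6 = 0.316 mA.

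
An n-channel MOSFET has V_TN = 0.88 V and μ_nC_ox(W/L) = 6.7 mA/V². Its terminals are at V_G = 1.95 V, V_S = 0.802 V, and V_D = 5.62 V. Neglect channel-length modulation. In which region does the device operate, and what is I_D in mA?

V_GS = V_G − V_S = 1.95 − 0.802 = 1.15 V; V_DS = V_D − V_S = 5.62 − 0.802 = 4.82 V.
V_ov = V_GS − V_TN = 1.15 − 0.88 = 0.268 V.
Since V_DS = 4.82 V ≥ V_ov = 0.268 V, the device is in saturation.
I_D = ½ k_n V_ov² = 0.5 × 6.7 × 0.268² = 0.241 mA.

Saturation; I_D = 0.241 mA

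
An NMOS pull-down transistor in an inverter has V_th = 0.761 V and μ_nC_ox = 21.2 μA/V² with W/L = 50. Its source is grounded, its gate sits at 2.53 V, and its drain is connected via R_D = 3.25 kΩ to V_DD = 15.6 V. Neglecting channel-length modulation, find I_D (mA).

V_GS = V_G = 2.53 V, so V_ov = 2.53 − 0.761 = 1.77 V.
k_n = μ_nC_ox · (W/L) = 1.06 mA/V².
Assume saturation: I_D = ½ k_n V_ov² = 0.5 × 1.06 × 1.77² = 1.66 mA, giving V_DS = V_DD − I_D R_D = 15.6 − 1.66 × 3.25 = 10.2 V.
V_DS = 10.2 V ≥ V_ov = 1.77 V, confirming saturation.

I_D = 1.66 mA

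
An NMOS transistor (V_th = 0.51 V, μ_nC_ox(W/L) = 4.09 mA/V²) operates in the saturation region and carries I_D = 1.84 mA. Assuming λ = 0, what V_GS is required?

In saturation I_D = ½ k_n (V_GS − V_th)², so V_GS − V_th = √(2 I_D / k_n) = √(2 × 1.84 / 4.09) = 0.949 V.
V_GS = 0.51 + 0.949 = 1.46 V.

V_GS = 1.46 V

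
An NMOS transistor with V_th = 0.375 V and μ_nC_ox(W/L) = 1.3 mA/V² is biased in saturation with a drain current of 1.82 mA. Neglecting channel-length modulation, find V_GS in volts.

V_GS = 2.05 V

In saturation I_D = ½ k_n (V_GS − V_th)², so V_GS − V_th = √(2 I_D / k_n) = √(2 × 1.82 / 1.3) = 1.67 V.
V_GS = 0.375 + 1.67 = 2.05 V.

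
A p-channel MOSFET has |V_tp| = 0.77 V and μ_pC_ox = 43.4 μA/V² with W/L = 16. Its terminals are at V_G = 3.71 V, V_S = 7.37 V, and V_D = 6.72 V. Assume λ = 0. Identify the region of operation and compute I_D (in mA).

Triode; I_D = 1.16 mA

V_SG = V_S − V_G = 7.37 − 3.71 = 3.66 V; V_SD = V_S − V_D = 7.37 − 6.72 = 0.65 V.
k_p = μ_pC_ox · (W/L) = 0.6944 mA/V².
V_ov = V_SG − |V_tp| = 3.66 − 0.77 = 2.89 V.
Since V_SD = 0.65 V < V_ov = 2.89 V, the device is in the triode region.
I_D = k_p [V_ov · V_SD − ½ V_SD²] = 0.6944 × [2.89 × 0.65 − 0.5 × 0.65²] = 1.16 mA.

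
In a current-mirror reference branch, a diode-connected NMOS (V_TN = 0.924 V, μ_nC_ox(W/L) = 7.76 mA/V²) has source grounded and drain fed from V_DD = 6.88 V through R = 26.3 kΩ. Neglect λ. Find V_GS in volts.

V_GS = 1.16 V

With gate tied to drain, V_GS = V_DS ≥ V_GS − V_TN, so the device is in saturation.
KCL at the drain: ½ k_n (V_GS − V_TN)² = (V_DD − V_GS)/R.
Let x = V_GS − 0.924. Then 102 x² + x − 5.956 = 0, giving x = 0.237 V (positive root), so V_GS = 1.16 V.
I_D = (V_DD − V_GS)/R = (6.88 − 1.16) / 26.3 = 0.217 mA.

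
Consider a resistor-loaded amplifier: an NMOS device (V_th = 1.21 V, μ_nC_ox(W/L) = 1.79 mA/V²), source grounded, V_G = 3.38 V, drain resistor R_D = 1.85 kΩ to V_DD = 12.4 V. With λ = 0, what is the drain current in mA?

V_GS = V_G = 3.38 V, so V_ov = 3.38 − 1.21 = 2.17 V.
Assume saturation: I_D = ½ k_n V_ov² = 0.5 × 1.79 × 2.17² = 4.21 mA, giving V_DS = V_DD − I_D R_D = 12.4 − 4.21 × 1.85 = 4.6 V.
V_DS = 4.6 V ≥ V_ov = 2.17 V, confirming saturation.

I_D = 4.21 mA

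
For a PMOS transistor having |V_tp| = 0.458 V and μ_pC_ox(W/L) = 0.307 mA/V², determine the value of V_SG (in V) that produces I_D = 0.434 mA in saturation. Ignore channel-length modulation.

V_SG = 2.14 V

In saturation I_D = ½ k_p (V_SG − |V_tp|)², so V_SG − |V_tp| = √(2 I_D / k_p) = √(2 × 0.434 / 0.307) = 1.68 V.
V_SG = 0.458 + 1.68 = 2.14 V.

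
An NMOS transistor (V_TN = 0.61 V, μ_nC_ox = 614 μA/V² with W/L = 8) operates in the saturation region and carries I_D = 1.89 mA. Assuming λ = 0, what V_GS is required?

V_GS = 1.49 V

k_n = μ_nC_ox · (W/L) = 4.912 mA/V².
In saturation I_D = ½ k_n (V_GS − V_TN)², so V_GS − V_TN = √(2 I_D / k_n) = √(2 × 1.89 / 4.912) = 0.877 V.
V_GS = 0.61 + 0.877 = 1.49 V.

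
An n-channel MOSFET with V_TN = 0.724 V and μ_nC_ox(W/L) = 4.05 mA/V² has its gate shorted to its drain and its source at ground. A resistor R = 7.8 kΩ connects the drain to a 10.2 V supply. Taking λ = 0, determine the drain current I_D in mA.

With gate tied to drain, V_GS = V_DS ≥ V_GS − V_TN, so the device is in saturation.
KCL at the drain: ½ k_n (V_GS − V_TN)² = (V_DD − V_GS)/R.
Let x = V_GS − 0.724. Then 15.8 x² + x − 9.476 = 0, giving x = 0.744 V (positive root), so V_GS = 1.47 V.
I_D = (V_DD − V_GS)/R = (10.2 − 1.47) / 7.8 = 1.12 mA.

I_D = 1.12 mA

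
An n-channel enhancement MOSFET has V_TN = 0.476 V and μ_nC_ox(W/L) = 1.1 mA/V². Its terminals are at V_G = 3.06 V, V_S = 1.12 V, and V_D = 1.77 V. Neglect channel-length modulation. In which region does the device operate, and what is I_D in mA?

V_GS = V_G − V_S = 3.06 − 1.12 = 1.94 V; V_DS = V_D − V_S = 1.77 − 1.12 = 0.65 V.
V_ov = V_GS − V_TN = 1.94 − 0.476 = 1.46 V.
Since V_DS = 0.65 V < V_ov = 1.46 V, the device is in the triode region.
I_D = k_n [V_ov · V_DS − ½ V_DS²] = 1.1 × [1.46 × 0.65 − 0.5 × 0.65²] = 0.814 mA.

Triode; I_D = 0.814 mA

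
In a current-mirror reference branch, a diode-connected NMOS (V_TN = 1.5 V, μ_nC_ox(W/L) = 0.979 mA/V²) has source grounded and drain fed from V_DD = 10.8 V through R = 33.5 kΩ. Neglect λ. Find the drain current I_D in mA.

With gate tied to drain, V_GS = V_DS ≥ V_GS − V_TN, so the device is in saturation.
KCL at the drain: ½ k_n (V_GS − V_TN)² = (V_DD − V_GS)/R.
Let x = V_GS − 1.5. Then 16.4 x² + x − 9.3 = 0, giving x = 0.723 V (positive root), so V_GS = 2.22 V.
I_D = (V_DD − V_GS)/R = (10.8 − 2.22) / 33.5 = 0.256 mA.

I_D = 0.256 mA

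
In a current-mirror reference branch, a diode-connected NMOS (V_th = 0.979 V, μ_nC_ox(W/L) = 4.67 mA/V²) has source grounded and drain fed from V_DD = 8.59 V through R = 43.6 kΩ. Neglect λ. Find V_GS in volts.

With gate tied to drain, V_GS = V_DS ≥ V_GS − V_th, so the device is in saturation.
KCL at the drain: ½ k_n (V_GS − V_th)² = (V_DD − V_GS)/R.
Let x = V_GS − 0.979. Then 102 x² + x − 7.611 = 0, giving x = 0.269 V (positive root), so V_GS = 1.25 V.
I_D = (V_DD − V_GS)/R = (8.59 − 1.25) / 43.6 = 0.168 mA.

V_GS = 1.25 V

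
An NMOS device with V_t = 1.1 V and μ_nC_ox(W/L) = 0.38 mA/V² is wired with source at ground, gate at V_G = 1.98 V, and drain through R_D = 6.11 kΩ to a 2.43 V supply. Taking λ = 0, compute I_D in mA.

I_D = 0.147 mA

V_GS = V_G = 1.98 V, so V_ov = 1.98 − 1.1 = 0.88 V.
Assume saturation: I_D = ½ k_n V_ov² = 0.5 × 0.38 × 0.88² = 0.147 mA, giving V_DS = V_DD − I_D R_D = 2.43 − 0.147 × 6.11 = 1.53 V.
V_DS = 1.53 V ≥ V_ov = 0.88 V, confirming saturation.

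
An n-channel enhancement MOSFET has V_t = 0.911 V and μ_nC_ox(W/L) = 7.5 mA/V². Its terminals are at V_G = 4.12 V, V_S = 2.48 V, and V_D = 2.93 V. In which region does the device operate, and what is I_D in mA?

V_GS = V_G − V_S = 4.12 − 2.48 = 1.64 V; V_DS = V_D − V_S = 2.93 − 2.48 = 0.45 V.
V_ov = V_GS − V_t = 1.64 − 0.911 = 0.729 V.
Since V_DS = 0.45 V < V_ov = 0.729 V, the device is in the triode region.
I_D = k_n [V_ov · V_DS − ½ V_DS²] = 7.5 × [0.729 × 0.45 − 0.5 × 0.45²] = 1.7 mA.

Triode; I_D = 1.70 mA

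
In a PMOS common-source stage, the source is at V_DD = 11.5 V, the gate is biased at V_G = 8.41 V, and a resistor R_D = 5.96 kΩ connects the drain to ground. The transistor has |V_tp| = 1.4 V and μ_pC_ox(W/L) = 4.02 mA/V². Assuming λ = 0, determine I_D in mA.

I_D = 1.88 mA

V_SG = V_DD − V_G = 11.5 − 8.41 = 3.09 V, so V_ov = 3.09 − 1.4 = 1.69 V.
Assume saturation: I_D = ½ k_p V_ov² = 0.5 × 4.02 × 1.69² = 5.74 mA, giving V_SD = V_DD − I_D R_D = 11.5 − 5.74 × 5.96 = -22.7 V.
But -22.7 V < V_ov = 1.69 V, so the device is actually in triode.
In triode I_D = k_p[V_ov V_SD − ½ V_SD²] and I_D = (V_DD − V_SD)/R_D. Equating: 12 V_SD² − 41.49 V_SD + 11.5 = 0, giving V_SD = 0.304 V (the root below V_ov).
I_D = (11.5 − 0.304) / 5.96 = 1.88 mA.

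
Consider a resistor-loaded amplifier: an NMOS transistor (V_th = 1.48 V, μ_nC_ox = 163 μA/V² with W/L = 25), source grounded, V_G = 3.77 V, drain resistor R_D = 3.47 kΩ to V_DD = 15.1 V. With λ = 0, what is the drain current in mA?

V_GS = V_G = 3.77 V, so V_ov = 3.77 − 1.48 = 2.29 V.
k_n = μ_nC_ox · (W/L) = 4.075 mA/V².
Assume saturation: I_D = ½ k_n V_ov² = 0.5 × 4.075 × 2.29² = 10.7 mA, giving V_DS = V_DD − I_D R_D = 15.1 − 10.7 × 3.47 = -22 V.
But -22 V < V_ov = 2.29 V, so the device is actually in triode.
In triode I_D = k_n[V_ov V_DS − ½ V_DS²] and I_D = (V_DD − V_DS)/R_D. Equating: 7.07 V_DS² − 33.38 V_DS + 15.1 = 0, giving V_DS = 0.507 V (the root below V_ov).
I_D = (15.1 − 0.507) / 3.47 = 4.21 mA.

I_D = 4.21 mA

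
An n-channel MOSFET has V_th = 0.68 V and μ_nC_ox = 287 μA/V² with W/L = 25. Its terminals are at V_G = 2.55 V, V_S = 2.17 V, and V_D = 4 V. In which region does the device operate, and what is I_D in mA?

V_GS = V_G − V_S = 2.55 − 2.17 = 0.38 V; V_DS = V_D − V_S = 4 − 2.17 = 1.83 V.
V_GS = 0.38 V < V_th = 0.68 V, so the transistor is in cutoff.

Cutoff; I_D = 0 mA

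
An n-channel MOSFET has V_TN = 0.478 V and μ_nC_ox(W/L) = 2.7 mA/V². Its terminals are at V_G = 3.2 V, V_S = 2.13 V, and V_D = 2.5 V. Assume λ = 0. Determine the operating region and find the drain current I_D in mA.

V_GS = V_G − V_S = 3.2 − 2.13 = 1.07 V; V_DS = V_D − V_S = 2.5 − 2.13 = 0.37 V.
V_ov = V_GS − V_TN = 1.07 − 0.478 = 0.592 V.
Since V_DS = 0.37 V < V_ov = 0.592 V, the device is in the triode region.
I_D = k_n [V_ov · V_DS − ½ V_DS²] = 2.7 × [0.592 × 0.37 − 0.5 × 0.37²] = 0.407 mA.

Triode; I_D = 0.407 mA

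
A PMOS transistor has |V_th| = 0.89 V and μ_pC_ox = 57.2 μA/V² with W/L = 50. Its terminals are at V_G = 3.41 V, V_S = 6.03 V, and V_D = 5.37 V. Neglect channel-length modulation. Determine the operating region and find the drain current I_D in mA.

V_SG = V_S − V_G = 6.03 − 3.41 = 2.62 V; V_SD = V_S − V_D = 6.03 − 5.37 = 0.66 V.
k_p = μ_pC_ox · (W/L) = 2.86 mA/V².
V_ov = V_SG − |V_th| = 2.62 − 0.89 = 1.73 V.
Since V_SD = 0.66 V < V_ov = 1.73 V, the device is in the triode region.
I_D = k_p [V_ov · V_SD − ½ V_SD²] = 2.86 × [1.73 × 0.66 − 0.5 × 0.66²] = 2.64 mA.

Triode; I_D = 2.64 mA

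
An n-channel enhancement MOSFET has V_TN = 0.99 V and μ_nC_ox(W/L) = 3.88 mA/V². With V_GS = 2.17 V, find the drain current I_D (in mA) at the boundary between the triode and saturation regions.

At the boundary V_DS = V_ov = V_GS − V_TN = 2.17 − 0.99 = 1.18 V.
I_D = ½ k_n V_ov² = 0.5 × 3.88 × 1.18² = 2.7 mA.

I_D = 2.70 mA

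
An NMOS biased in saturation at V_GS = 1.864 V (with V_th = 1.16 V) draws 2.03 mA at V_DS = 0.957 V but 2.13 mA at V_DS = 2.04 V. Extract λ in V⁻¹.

With V_GS fixed, I_D ∝ (1 + λ V_DS) in saturation, so I_D2/I_D1 = (1 + λ V_DS2)/(1 + λ V_DS1).
2.13/2.03 = 1.049 = (1 + 2.04 λ)/(1 + 0.957 λ).
Solving: λ (I_D1 V_DS2 − I_D2 V_DS1) = I_D2 − I_D1, so λ = (2.13 − 2.03) / (2.03 × 2.04 − 2.13 × 0.957) = 0.1 / 2.1 = 0.0476 V⁻¹.

λ = 0.0476 V⁻¹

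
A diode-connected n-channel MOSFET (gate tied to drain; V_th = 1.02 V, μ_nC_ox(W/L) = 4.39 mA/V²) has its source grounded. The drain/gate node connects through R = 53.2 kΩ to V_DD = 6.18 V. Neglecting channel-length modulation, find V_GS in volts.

With gate tied to drain, V_GS = V_DS ≥ V_GS − V_th, so the device is in saturation.
KCL at the drain: ½ k_n (V_GS − V_th)² = (V_DD − V_GS)/R.
Let x = V_GS − 1.02. Then 117 x² + x − 5.16 = 0, giving x = 0.206 V (positive root), so V_GS = 1.23 V.
I_D = (V_DD − V_GS)/R = (6.18 − 1.23) / 53.2 = 0.0931 mA.

V_GS = 1.23 V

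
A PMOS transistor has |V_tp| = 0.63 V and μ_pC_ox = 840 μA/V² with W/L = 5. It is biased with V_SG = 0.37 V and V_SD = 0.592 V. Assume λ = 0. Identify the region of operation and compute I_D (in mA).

V_SG = 0.37 V < |V_tp| = 0.63 V, so the transistor is in cutoff.

Cutoff; I_D = 0 mA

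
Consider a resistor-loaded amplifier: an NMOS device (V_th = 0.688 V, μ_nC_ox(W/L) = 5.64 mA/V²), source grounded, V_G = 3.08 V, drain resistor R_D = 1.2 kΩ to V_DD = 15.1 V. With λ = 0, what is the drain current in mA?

V_GS = V_G = 3.08 V, so V_ov = 3.08 − 0.688 = 2.39 V.
Assume saturation: I_D = ½ k_n V_ov² = 0.5 × 5.64 × 2.39² = 16.1 mA, giving V_DS = V_DD − I_D R_D = 15.1 − 16.1 × 1.2 = -4.26 V.
But -4.26 V < V_ov = 2.39 V, so the device is actually in triode.
In triode I_D = k_n[V_ov V_DS − ½ V_DS²] and I_D = (V_DD − V_DS)/R_D. Equating: 3.38 V_DS² − 17.19 V_DS + 15.1 = 0, giving V_DS = 1.13 V (the root below V_ov).
I_D = (15.1 − 1.13) / 1.2 = 11.6 mA.

I_D = 11.6 mA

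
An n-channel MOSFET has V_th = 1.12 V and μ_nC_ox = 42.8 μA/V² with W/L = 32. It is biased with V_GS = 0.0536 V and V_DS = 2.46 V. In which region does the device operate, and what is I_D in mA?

Cutoff; I_D = 0 mA

V_GS = 0.0536 V < V_th = 1.12 V, so the transistor is in cutoff.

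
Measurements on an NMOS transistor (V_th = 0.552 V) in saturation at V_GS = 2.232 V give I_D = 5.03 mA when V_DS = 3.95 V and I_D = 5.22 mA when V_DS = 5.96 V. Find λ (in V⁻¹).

λ = 0.0203 V⁻¹

With V_GS fixed, I_D ∝ (1 + λ V_DS) in saturation, so I_D2/I_D1 = (1 + λ V_DS2)/(1 + λ V_DS1).
5.22/5.03 = 1.038 = (1 + 5.96 λ)/(1 + 3.95 λ).
Solving: λ (I_D1 V_DS2 − I_D2 V_DS1) = I_D2 − I_D1, so λ = (5.22 − 5.03) / (5.03 × 5.96 − 5.22 × 3.95) = 0.19 / 9.36 = 0.0203 V⁻¹.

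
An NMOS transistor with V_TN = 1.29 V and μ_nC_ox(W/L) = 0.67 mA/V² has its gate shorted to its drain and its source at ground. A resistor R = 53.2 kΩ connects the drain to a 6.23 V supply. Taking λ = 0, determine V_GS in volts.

V_GS = 1.79 V

With gate tied to drain, V_GS = V_DS ≥ V_GS − V_TN, so the device is in saturation.
KCL at the drain: ½ k_n (V_GS − V_TN)² = (V_DD − V_GS)/R.
Let x = V_GS − 1.29. Then 17.8 x² + x − 4.94 = 0, giving x = 0.499 V (positive root), so V_GS = 1.79 V.
I_D = (V_DD − V_GS)/R = (6.23 − 1.79) / 53.2 = 0.0835 mA.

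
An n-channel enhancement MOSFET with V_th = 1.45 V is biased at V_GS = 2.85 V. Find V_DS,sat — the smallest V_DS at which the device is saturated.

V_DS,sat = 1.40 V

The boundary between triode and saturation is V_DS = V_GS − V_th = V_ov.
V_ov = 2.85 − 1.45 = 1.4 V.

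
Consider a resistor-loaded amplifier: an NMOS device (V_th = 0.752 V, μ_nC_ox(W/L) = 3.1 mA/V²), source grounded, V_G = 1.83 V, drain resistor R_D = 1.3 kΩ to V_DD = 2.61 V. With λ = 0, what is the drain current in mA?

V_GS = V_G = 1.83 V, so V_ov = 1.83 − 0.752 = 1.08 V.
Assume saturation: I_D = ½ k_n V_ov² = 0.5 × 3.1 × 1.08² = 1.8 mA, giving V_DS = V_DD − I_D R_D = 2.61 − 1.8 × 1.3 = 0.268 V.
But 0.268 V < V_ov = 1.08 V, so the device is actually in triode.
In triode I_D = k_n[V_ov V_DS − ½ V_DS²] and I_D = (V_DD − V_DS)/R_D. Equating: 2.02 V_DS² − 5.344 V_DS + 2.61 = 0, giving V_DS = 0.645 V (the root below V_ov).
I_D = (2.61 − 0.645) / 1.3 = 1.51 mA.

I_D = 1.51 mA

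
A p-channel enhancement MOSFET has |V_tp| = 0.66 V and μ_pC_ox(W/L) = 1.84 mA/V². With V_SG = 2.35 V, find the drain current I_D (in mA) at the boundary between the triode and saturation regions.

At the boundary V_SD = V_ov = V_SG − |V_tp| = 2.35 − 0.66 = 1.69 V.
I_D = ½ k_p V_ov² = 0.5 × 1.84 × 1.69² = 2.63 mA.

I_D = 2.63 mA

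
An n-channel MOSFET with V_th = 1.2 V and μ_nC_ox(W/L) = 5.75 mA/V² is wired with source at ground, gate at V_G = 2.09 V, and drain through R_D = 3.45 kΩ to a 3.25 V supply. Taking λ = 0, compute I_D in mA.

V_GS = V_G = 2.09 V, so V_ov = 2.09 − 1.2 = 0.89 V.
Assume saturation: I_D = ½ k_n V_ov² = 0.5 × 5.75 × 0.89² = 2.28 mA, giving V_DS = V_DD − I_D R_D = 3.25 − 2.28 × 3.45 = -4.61 V.
But -4.61 V < V_ov = 0.89 V, so the device is actually in triode.
In triode I_D = k_n[V_ov V_DS − ½ V_DS²] and I_D = (V_DD − V_DS)/R_D. Equating: 9.92 V_DS² − 18.66 V_DS + 3.25 = 0, giving V_DS = 0.194 V (the root below V_ov).
I_D = (3.25 − 0.194) / 3.45 = 0.886 mA.

I_D = 0.886 mA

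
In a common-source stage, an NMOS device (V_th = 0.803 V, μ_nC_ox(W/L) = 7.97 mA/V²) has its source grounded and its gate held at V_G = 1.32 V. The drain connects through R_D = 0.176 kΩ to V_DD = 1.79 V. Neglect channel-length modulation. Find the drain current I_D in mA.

V_GS = V_G = 1.32 V, so V_ov = 1.32 − 0.803 = 0.517 V.
Assume saturation: I_D = ½ k_n V_ov² = 0.5 × 7.97 × 0.517² = 1.07 mA, giving V_DS = V_DD − I_D R_D = 1.79 − 1.07 × 0.176 = 1.6 V.
V_DS = 1.6 V ≥ V_ov = 0.517 V, confirming saturation.

I_D = 1.07 mA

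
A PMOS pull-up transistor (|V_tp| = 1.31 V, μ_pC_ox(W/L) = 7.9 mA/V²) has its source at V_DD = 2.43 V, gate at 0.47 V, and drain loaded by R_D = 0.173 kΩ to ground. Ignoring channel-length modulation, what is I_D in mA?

I_D = 1.67 mA

V_SG = V_DD − V_G = 2.43 − 0.47 = 1.96 V, so V_ov = 1.96 − 1.31 = 0.65 V.
Assume saturation: I_D = ½ k_p V_ov² = 0.5 × 7.9 × 0.65² = 1.67 mA, giving V_SD = V_DD − I_D R_D = 2.43 − 1.67 × 0.173 = 2.14 V.
V_SD = 2.14 V ≥ V_ov = 0.65 V, confirming saturation.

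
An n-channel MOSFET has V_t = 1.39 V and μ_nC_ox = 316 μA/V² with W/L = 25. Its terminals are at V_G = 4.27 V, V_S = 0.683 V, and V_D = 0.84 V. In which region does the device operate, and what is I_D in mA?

Triode; I_D = 2.63 mA

V_GS = V_G − V_S = 4.27 − 0.683 = 3.59 V; V_DS = V_D − V_S = 0.84 − 0.683 = 0.157 V.
k_n = μ_nC_ox · (W/L) = 7.9 mA/V².
V_ov = V_GS − V_t = 3.59 − 1.39 = 2.2 V.
Since V_DS = 0.157 V < V_ov = 2.2 V, the device is in the triode region.
I_D = k_n [V_ov · V_DS − ½ V_DS²] = 7.9 × [2.2 × 0.157 − 0.5 × 0.157²] = 2.63 mA.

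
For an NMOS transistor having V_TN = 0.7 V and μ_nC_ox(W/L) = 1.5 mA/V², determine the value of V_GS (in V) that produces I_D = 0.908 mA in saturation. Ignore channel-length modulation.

In saturation I_D = ½ k_n (V_GS − V_TN)², so V_GS − V_TN = √(2 I_D / k_n) = √(2 × 0.908 / 1.5) = 1.1 V.
V_GS = 0.7 + 1.1 = 1.8 V.

V_GS = 1.80 V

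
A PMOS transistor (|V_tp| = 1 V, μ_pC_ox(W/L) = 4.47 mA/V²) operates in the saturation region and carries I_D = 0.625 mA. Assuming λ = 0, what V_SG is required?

V_SG = 1.53 V

In saturation I_D = ½ k_p (V_SG − |V_tp|)², so V_SG − |V_tp| = √(2 I_D / k_p) = √(2 × 0.625 / 4.47) = 0.529 V.
V_SG = 1 + 0.529 = 1.53 V.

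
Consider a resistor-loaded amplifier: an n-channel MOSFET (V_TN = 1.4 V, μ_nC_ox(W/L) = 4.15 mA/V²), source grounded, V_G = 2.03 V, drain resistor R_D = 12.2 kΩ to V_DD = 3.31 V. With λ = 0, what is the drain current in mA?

I_D = 0.262 mA

V_GS = V_G = 2.03 V, so V_ov = 2.03 − 1.4 = 0.63 V.
Assume saturation: I_D = ½ k_n V_ov² = 0.5 × 4.15 × 0.63² = 0.824 mA, giving V_DS = V_DD − I_D R_D = 3.31 − 0.824 × 12.2 = -6.74 V.
But -6.74 V < V_ov = 0.63 V, so the device is actually in triode.
In triode I_D = k_n[V_ov V_DS − ½ V_DS²] and I_D = (V_DD − V_DS)/R_D. Equating: 25.3 V_DS² − 32.9 V_DS + 3.31 = 0, giving V_DS = 0.11 V (the root below V_ov).
I_D = (3.31 − 0.11) / 12.2 = 0.262 mA.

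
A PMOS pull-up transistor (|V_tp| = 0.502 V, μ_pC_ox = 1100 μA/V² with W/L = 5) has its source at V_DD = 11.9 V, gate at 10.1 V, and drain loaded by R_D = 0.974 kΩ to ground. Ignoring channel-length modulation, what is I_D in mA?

I_D = 4.63 mA

V_SG = V_DD − V_G = 11.9 − 10.1 = 1.8 V, so V_ov = 1.8 − 0.502 = 1.3 V.
k_p = μ_pC_ox · (W/L) = 5.5 mA/V².
Assume saturation: I_D = ½ k_p V_ov² = 0.5 × 5.5 × 1.3² = 4.63 mA, giving V_SD = V_DD − I_D R_D = 11.9 − 4.63 × 0.974 = 7.39 V.
V_SD = 7.39 V ≥ V_ov = 1.3 V, confirming saturation.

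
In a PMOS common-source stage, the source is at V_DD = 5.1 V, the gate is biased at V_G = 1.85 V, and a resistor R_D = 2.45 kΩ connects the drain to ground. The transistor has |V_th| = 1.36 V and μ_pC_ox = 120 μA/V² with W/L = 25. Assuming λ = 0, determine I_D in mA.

V_SG = V_DD − V_G = 5.1 − 1.85 = 3.25 V, so V_ov = 3.25 − 1.36 = 1.89 V.
k_p = μ_pC_ox · (W/L) = 3 mA/V².
Assume saturation: I_D = ½ k_p V_ov² = 0.5 × 3 × 1.89² = 5.36 mA, giving V_SD = V_DD − I_D R_D = 5.1 − 5.36 × 2.45 = -8.03 V.
But -8.03 V < V_ov = 1.89 V, so the device is actually in triode.
In triode I_D = k_p[V_ov V_SD − ½ V_SD²] and I_D = (V_DD − V_SD)/R_D. Equating: 3.68 V_SD² − 14.89 V_SD + 5.1 = 0, giving V_SD = 0.378 V (the root below V_ov).
I_D = (5.1 − 0.378) / 2.45 = 1.93 mA.

I_D = 1.93 mA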